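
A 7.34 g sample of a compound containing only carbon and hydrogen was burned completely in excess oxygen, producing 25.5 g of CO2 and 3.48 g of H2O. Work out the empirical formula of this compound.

mol C = 25.5 / 44.01 = 0.5794; mass C = 0.5794 × 12.01 = 6.959 g
mol H = 2 × (3.48 / 18.02) = 0.3862; mass H = 0.3862 × 1.008 = 0.3893 g
Divide by the smallest (0.3862 mol H): C 1.500, H 1.000
Multiply by 2: C 3.00, H 2.00 → C3H2

C3H2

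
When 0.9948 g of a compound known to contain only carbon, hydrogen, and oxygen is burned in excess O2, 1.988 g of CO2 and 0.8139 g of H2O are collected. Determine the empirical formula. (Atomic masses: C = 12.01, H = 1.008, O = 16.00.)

C2H4O

mol C = 1.988 / 44.01 = 0.04517; mass C = 0.04517 × 12.01 = 0.5425 g
mol H = 2 × (0.8139 / 18.02) = 0.09033; mass H = 0.09033 × 1.008 = 0.09106 g
mass O = 0.9948 − (0.6336) = 0.3612 g → mol O = 0.02258
Ratios (÷ 0.02258): C 2.001, H 4.001, O 1.000
→ C2H4O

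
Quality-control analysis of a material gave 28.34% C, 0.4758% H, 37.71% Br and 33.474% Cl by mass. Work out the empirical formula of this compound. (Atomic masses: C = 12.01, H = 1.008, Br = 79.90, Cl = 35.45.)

Assume 100 g: 28.34 g C, 0.4758 g H, 37.71 g Br, 33.474 g Cl.
C: 28.34 g ÷ 12.01 g/mol = 2.36 mol
H: 0.4758 g ÷ 1.008 g/mol = 0.472 mol
Br: 37.71 g ÷ 79.90 g/mol = 0.472 mol
Cl: 33.474 g ÷ 35.45 g/mol = 0.9443 mol
Ratios (÷ 0.472): C 5.000, H 1.000, Br 1.000, Cl 2.001
→ C5HBrCl2

C5HBrCl2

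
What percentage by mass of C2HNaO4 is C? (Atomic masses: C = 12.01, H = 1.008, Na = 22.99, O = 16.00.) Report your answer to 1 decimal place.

21.4%

Molar mass = 2(12.01) + 1(1.008) + 1(22.99) + 4(16.00) = 112.018 g/mol
Mass of C per mole = 2 × 12.01 = 24.020 g
% C = 24.020 / 112.018 × 100 = 21.4%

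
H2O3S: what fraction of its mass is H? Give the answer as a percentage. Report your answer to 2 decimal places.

Molar mass = 2(1.008) + 3(16.00) + 1(32.07) = 82.086 g/mol
Mass of H per mole = 2 × 1.008 = 2.016 g
% H = 2.016 / 82.086 × 100 = 2.46%

2.46%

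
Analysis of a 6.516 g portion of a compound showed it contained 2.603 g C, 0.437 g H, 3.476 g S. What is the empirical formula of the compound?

C2H4S

Moles — C: 2.603 / 12.01 = 0.2167 mol; H: 0.437 / 1.008 = 0.4335 mol; S: 3.476 / 32.07 = 0.1084 mol
Ratios (÷ 0.1084): C 2.000, H 4.000, S 1.000
→ C2H4S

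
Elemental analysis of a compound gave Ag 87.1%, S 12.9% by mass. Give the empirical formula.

Ag2S

Assume 100 g: 87.1 g Ag, 12.9 g S.
Ag: 87.1 g ÷ 107.87 g/mol = 0.8075 mol
S: 12.9 g ÷ 32.07 g/mol = 0.4022 mol
Divide by the smallest (0.4022 mol S): Ag 2.007, S 1.000
≈ 2:1 → Ag2S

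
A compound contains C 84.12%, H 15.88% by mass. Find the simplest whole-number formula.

Assume 100 g: 84.12 g C, 15.88 g H.
n(C) = 84.12/12.01 = 7.004, n(H) = 15.88/1.008 = 15.75
Ratios (÷ 7.004): C 1.000, H 2.249
Multiply by 4: C 4.00, H 9.00 → C4H9

C4H9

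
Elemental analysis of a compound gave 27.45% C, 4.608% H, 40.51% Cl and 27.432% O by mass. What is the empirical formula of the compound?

C4H8Cl2O3

Assume 100 g: 27.45 g C, 4.608 g H, 40.51 g Cl, 27.432 g O.
C: 27.45 g ÷ 12.01 g/mol = 2.286 mol
H: 4.608 g ÷ 1.008 g/mol = 4.571 mol
Cl: 40.51 g ÷ 35.45 g/mol = 1.143 mol
O: 27.432 g ÷ 16.00 g/mol = 1.714 mol
Ratios (÷ 1.143): C 2.000, H 4.000, Cl 1.000, O 1.500
Scaling by 2: C 4.00, H 8.00, Cl 2.00, O 3.00 → C4H8Cl2O3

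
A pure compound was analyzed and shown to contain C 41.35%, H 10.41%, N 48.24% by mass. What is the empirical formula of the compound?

Assume 100 g: 41.35 g C, 10.41 g H, 48.24 g N.
Moles — C: 41.35 / 12.01 = 3.443 mol; H: 10.41 / 1.008 = 10.33 mol; N: 48.24 / 14.01 = 3.443 mol
Divide by the smallest (3.443 mol C): C 1.000, H 3.000, N 1.000
Ratio ≈ 1:3:1, so the empirical formula is CH3N

CH3N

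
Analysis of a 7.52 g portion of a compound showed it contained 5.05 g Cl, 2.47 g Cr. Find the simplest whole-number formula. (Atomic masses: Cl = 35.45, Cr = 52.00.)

n(Cl) = 5.05/35.45 = 0.1425, n(Cr) = 2.47/52.00 = 0.0475
Ratios (÷ 0.0475): Cl 2.999, Cr 1.000
→ Cl3Cr

Cl3Cr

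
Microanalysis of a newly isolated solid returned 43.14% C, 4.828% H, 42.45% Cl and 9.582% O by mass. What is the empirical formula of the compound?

Assume 100 g: 43.14 g C, 4.828 g H, 42.45 g Cl, 9.582 g O.
Moles — C: 43.14 / 12.01 = 3.592 mol; H: 4.828 / 1.008 = 4.79 mol; Cl: 42.45 / 35.45 = 1.197 mol; O: 9.582 / 16.00 = 0.5989 mol
Divide by the smallest (0.5989 mol O): C 5.998, H 7.998, Cl 2.000, O 1.000
≈ 6:8:2:1 → C6H8Cl2O

C6H8Cl2O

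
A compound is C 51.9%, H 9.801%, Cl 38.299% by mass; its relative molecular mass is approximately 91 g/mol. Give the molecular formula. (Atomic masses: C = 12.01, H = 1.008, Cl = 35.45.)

Assume 100 g: 51.9 g C, 9.801 g H, 38.299 g Cl.
C: 51.9 g ÷ 12.01 g/mol = 4.321 mol
H: 9.801 g ÷ 1.008 g/mol = 9.723 mol
Cl: 38.299 g ÷ 35.45 g/mol = 1.08 mol
Smallest is Cl at 1.08 mol; normalising gives C 4.000, H 9.000, Cl 1.000
Ratio ≈ 4:9:1, so the empirical formula is C4H9Cl
Empirical-formula mass = 92.56 g/mol
n = 91 / 92.56 = 0.98 ≈ 1
Molecular formula = empirical formula = C4H9Cl

C4H9Cl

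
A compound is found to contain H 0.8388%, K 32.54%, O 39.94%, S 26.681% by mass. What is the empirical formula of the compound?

HKO3S

Assume 100 g: 0.8388 g H, 32.54 g K, 39.94 g O, 26.681 g S.
n(H) = 0.8388/1.008 = 0.8321, n(K) = 32.54/39.10 = 0.8322, n(O) = 39.94/16.00 = 2.496, n(S) = 26.681/32.07 = 0.832
Smallest is S at 0.832 mol; normalising gives H 1.000, K 1.000, O 3.000, S 1.000
Ratio ≈ 1:1:3:1, so the empirical formula is HKO3S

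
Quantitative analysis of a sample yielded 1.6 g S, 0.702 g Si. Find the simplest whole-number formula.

S2Si

n(S) = 1.6/32.07 = 0.04989, n(Si) = 0.702/28.09 = 0.02499
Ratios (÷ 0.02499): S 1.996, Si 1.000
Ratio ≈ 2:1, so the empirical formula is S2Si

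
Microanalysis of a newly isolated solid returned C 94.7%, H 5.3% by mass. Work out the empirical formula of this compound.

C3H2

Assume 100 g: 94.7 g C, 5.3 g H.
Moles — C: 94.7 / 12.01 = 7.885 mol; H: 5.3 / 1.008 = 5.258 mol
Divide by the smallest (5.258 mol H): C 1.500, H 1.000
Scaling by 2: C 3.00, H 2.00 → C3H2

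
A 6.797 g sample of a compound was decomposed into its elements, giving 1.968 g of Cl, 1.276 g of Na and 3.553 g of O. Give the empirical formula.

ClNaO4

Cl: 1.968 g ÷ 35.45 g/mol = 0.05551 mol
Na: 1.276 g ÷ 22.99 g/mol = 0.0555 mol
O: 3.553 g ÷ 16.00 g/mol = 0.2221 mol
Smallest is Na at 0.0555 mol; normalising gives Cl 1.000, Na 1.000, O 4.001
→ ClNaO4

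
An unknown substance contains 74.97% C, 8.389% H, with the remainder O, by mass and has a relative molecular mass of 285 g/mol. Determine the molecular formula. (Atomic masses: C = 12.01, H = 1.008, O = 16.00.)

Assume 100 g: 74.97 g C, 8.389 g H, 16.641 g O.
n(C) = 74.97/12.01 = 6.242, n(H) = 8.389/1.008 = 8.322, n(O) = 16.641/16.00 = 1.04
Divide by the smallest (1.04 mol O): C 6.002, H 8.002, O 1.000
≈ 6:8:1 → C6H8O
Empirical-formula mass = 96.12 g/mol
n = 285 / 96.12 = 2.96 ≈ 3
Molecular formula = (C6H8O)×3 = C18H24O3

C18H24O3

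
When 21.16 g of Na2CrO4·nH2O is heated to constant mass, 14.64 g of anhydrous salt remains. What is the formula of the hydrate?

Na2CrO4·4H2O

Mass of water lost = 21.16 − 14.64 = 6.52 g → 6.52 / 18.02 = 0.3618 mol H2O
Molar mass of Na2CrO4 = 161.98 g/mol → mol Na2CrO4 = 14.64 / 161.98 = 0.09038
n = 0.3618 / 0.09038 = 4.00 ≈ 4 → Na2CrO4·4H2O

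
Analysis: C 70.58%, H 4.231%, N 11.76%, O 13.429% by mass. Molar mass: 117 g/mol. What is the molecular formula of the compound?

C7H5NO

Assume 100 g: 70.58 g C, 4.231 g H, 11.76 g N, 13.429 g O.
C: 70.58 g ÷ 12.01 g/mol = 5.877 mol
H: 4.231 g ÷ 1.008 g/mol = 4.197 mol
N: 11.76 g ÷ 14.01 g/mol = 0.8394 mol
O: 13.429 g ÷ 16.00 g/mol = 0.8393 mol
Smallest is O at 0.8393 mol; normalising gives C 7.002, H 5.001, N 1.000, O 1.000
→ C7H5NO
Empirical-formula mass = 119.12 g/mol
n = 117 / 119.12 = 0.98 ≈ 1
Molecular formula = empirical formula = C7H5NO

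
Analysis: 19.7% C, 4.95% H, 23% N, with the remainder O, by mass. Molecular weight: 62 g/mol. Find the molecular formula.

Assume 100 g: 19.7 g C, 4.95 g H, 23 g N, 52.35 g O.
Moles — C: 19.7 / 12.01 = 1.64 mol; H: 4.95 / 1.008 = 4.911 mol; N: 23 / 14.01 = 1.642 mol; O: 52.35 / 16.00 = 3.272 mol
Smallest is C at 1.64 mol; normalising gives C 1.000, H 2.994, N 1.001, O 1.995
≈ 1:3:1:2 → CH3NO2
Empirical-formula mass = 61.04 g/mol
n = 62 / 61.04 = 1.02 ≈ 1
Molecular formula = empirical formula = CH3NO2

CH3NO2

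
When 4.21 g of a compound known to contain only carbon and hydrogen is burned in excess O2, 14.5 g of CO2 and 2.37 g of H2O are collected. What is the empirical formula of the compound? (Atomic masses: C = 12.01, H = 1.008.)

mol C = 14.5 / 44.01 = 0.3295; mass C = 0.3295 × 12.01 = 3.957 g
mol H = 2 × (2.37 / 18.02) = 0.2630; mass H = 0.2630 × 1.008 = 0.2651 g
Smallest is H at 0.263 mol; normalising gives C 1.253, H 1.000
Multiply by 4: C 5.01, H 4.00 → C5H4

C5H4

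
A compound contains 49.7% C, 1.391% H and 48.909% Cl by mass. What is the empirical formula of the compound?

Assume 100 g: 49.7 g C, 1.391 g H, 48.909 g Cl.
Moles — C: 49.7 / 12.01 = 4.138 mol; H: 1.391 / 1.008 = 1.38 mol; Cl: 48.909 / 35.45 = 1.38 mol
Smallest is Cl at 1.38 mol; normalising gives C 2.999, H 1.000, Cl 1.000
≈ 3:1:1 → C3HCl

C3HCl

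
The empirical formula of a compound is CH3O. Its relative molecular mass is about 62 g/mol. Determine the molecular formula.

Empirical-formula mass = 31.03 g/mol
n = 62 / 31.03 = 2.00 ≈ 2
Molecular formula = (CH3O)2 = C2H6O2

C2H6O2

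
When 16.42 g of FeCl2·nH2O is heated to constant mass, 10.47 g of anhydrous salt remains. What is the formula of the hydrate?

FeCl2·4H2O

Mass of water lost = 16.42 − 10.47 = 5.95 g → 5.95 / 18.02 = 0.3302 mol H2O
Molar mass of FeCl2 = 126.75 g/mol → mol FeCl2 = 10.47 / 126.75 = 0.0826
n = 0.3302 / 0.0826 = 4.00 ≈ 4 → FeCl2·4H2O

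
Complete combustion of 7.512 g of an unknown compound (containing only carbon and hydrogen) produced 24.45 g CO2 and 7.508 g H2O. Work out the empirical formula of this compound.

mol C = 24.45 / 44.01 = 0.5556; mass C = 0.5556 × 12.01 = 6.672 g
mol H = 2 × (7.508 / 18.02) = 0.8333; mass H = 0.8333 × 1.008 = 0.8400 g
Divide by the smallest (0.5556 mol C): C 1.000, H 1.500
×2: C 2.00, H 3.00 → C2H3

C2H3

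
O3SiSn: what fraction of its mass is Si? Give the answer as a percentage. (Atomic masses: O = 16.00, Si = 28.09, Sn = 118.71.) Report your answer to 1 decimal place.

14.4%

Molar mass = 3(16.00) + 1(28.09) + 1(118.71) = 194.800 g/mol
Mass of Si per mole = 1 × 28.09 = 28.090 g
% Si = 28.090 / 194.800 × 100 = 14.4%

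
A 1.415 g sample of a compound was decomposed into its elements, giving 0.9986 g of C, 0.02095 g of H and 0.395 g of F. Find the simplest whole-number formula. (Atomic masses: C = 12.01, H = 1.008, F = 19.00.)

n(C) = 0.9986/12.01 = 0.08315, n(H) = 0.02095/1.008 = 0.02078, n(F) = 0.395/19.00 = 0.02079
Ratios (÷ 0.02078): C 4.001, H 1.000, F 1.000
≈ 4:1:1 → C4HF

C4HF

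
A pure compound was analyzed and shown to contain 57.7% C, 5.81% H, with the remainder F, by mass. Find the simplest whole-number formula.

C5H6F2

Assume 100 g: 57.7 g C, 5.81 g H, 36.49 g F.
n(C) = 57.7/12.01 = 4.804, n(H) = 5.81/1.008 = 5.764, n(F) = 36.49/19.00 = 1.921
Smallest is F at 1.921 mol; normalising gives C 2.502, H 3.001, F 1.000
×2: C 5.00, H 6.00, F 2.00 → C5H6F2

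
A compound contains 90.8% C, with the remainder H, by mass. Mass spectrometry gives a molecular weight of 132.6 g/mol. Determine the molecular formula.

Assume 100 g: 90.8 g C, 9.2 g H.
Moles — C: 90.8 / 12.01 = 7.56 mol; H: 9.2 / 1.008 = 9.127 mol
Ratios (÷ 7.56): C 1.000, H 1.207
×5: C 5.00, H 6.04 → C5H6
Empirical-formula mass = 66.10 g/mol
n = 132.6 / 66.10 = 2.01 ≈ 2
Molecular formula = (C5H6)×2 = C10H12

C10H12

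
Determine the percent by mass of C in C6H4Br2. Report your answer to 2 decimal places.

Molar mass = 6(12.01) + 4(1.008) + 2(79.90) = 235.892 g/mol
Mass of C per mole = 6 × 12.01 = 72.060 g
% C = 72.060 / 235.892 × 100 = 30.55%

30.55%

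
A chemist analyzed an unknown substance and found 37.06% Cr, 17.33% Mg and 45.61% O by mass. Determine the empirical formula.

Assume 100 g: 37.06 g Cr, 17.33 g Mg, 45.61 g O.
Cr: 37.06 g ÷ 52.00 g/mol = 0.7127 mol
Mg: 17.33 g ÷ 24.31 g/mol = 0.7129 mol
O: 45.61 g ÷ 16.00 g/mol = 2.851 mol
Smallest is Cr at 0.7127 mol; normalising gives Cr 1.000, Mg 1.000, O 4.000
Ratio ≈ 1:1:4, so the empirical formula is CrMgO4

CrMgO4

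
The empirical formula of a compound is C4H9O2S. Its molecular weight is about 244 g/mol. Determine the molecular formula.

Empirical-formula mass = 121.18 g/mol
n = 244 / 121.18 = 2.01 ≈ 2
Molecular formula = (C4H9O2S)2 = C8H18O4S2

C8H18O4S2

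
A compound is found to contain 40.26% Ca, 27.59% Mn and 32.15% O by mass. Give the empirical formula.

Assume 100 g: 40.26 g Ca, 27.59 g Mn, 32.15 g O.
Ca: 40.26 g ÷ 40.08 g/mol = 1.004 mol
Mn: 27.59 g ÷ 54.94 g/mol = 0.5022 mol
O: 32.15 g ÷ 16.00 g/mol = 2.009 mol
Smallest is Mn at 0.5022 mol; normalising gives Ca 2.000, Mn 1.000, O 4.001
→ Ca2MnO4

Ca2MnO4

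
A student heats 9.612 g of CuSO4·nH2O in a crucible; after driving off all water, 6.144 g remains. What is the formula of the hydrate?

Mass of water lost = 9.612 − 6.144 = 3.468 g → 3.468 / 18.02 = 0.1925 mol H2O
Molar mass of CuSO4 = 159.62 g/mol → mol CuSO4 = 6.144 / 159.62 = 0.03849
n = 0.1925 / 0.03849 = 5.00 ≈ 5 → CuSO4·5H2O

CuSO4·5H2O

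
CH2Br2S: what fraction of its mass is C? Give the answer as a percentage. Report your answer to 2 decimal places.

5.83%

Molar mass = 1(12.01) + 2(1.008) + 2(79.90) + 1(32.07) = 205.896 g/mol
Mass of C per mole = 1 × 12.01 = 12.010 g
% C = 12.010 / 205.896 × 100 = 5.83%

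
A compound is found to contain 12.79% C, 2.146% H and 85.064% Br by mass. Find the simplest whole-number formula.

CH2Br

Assume 100 g: 12.79 g C, 2.146 g H, 85.064 g Br.
C: 12.79 g ÷ 12.01 g/mol = 1.065 mol
H: 2.146 g ÷ 1.008 g/mol = 2.129 mol
Br: 85.064 g ÷ 79.90 g/mol = 1.065 mol
Smallest is Br at 1.065 mol; normalising gives C 1.000, H 2.000, Br 1.000
Ratio ≈ 1:2:1, so the empirical formula is CH2Br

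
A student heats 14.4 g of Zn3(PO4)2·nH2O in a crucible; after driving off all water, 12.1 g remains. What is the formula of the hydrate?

Zn3(PO4)2·4H2O

Mass of water lost = 14.4 − 12.1 = 2.3 g → 2.3 / 18.02 = 0.1276 mol H2O
Molar mass of Zn3(PO4)2 = 386.08 g/mol → mol Zn3(PO4)2 = 12.1 / 386.08 = 0.03134
n = 0.1276 / 0.03134 = 4.07 ≈ 4 → Zn3(PO4)2·4H2O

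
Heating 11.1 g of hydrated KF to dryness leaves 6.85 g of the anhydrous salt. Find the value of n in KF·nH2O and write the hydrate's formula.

Mass of water lost = 11.1 − 6.85 = 4.25 g → 4.25 / 18.02 = 0.2358 mol H2O
Molar mass of KF = 58.10 g/mol → mol KF = 6.85 / 58.10 = 0.1179
n = 0.2358 / 0.1179 = 2.00 ≈ 2 → KF·2H2O

KF·2H2O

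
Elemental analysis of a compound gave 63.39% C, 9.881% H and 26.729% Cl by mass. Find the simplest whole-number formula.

Assume 100 g: 63.39 g C, 9.881 g H, 26.729 g Cl.
Moles — C: 63.39 / 12.01 = 5.278 mol; H: 9.881 / 1.008 = 9.803 mol; Cl: 26.729 / 35.45 = 0.754 mol
Smallest is Cl at 0.754 mol; normalising gives C 7.000, H 13.001, Cl 1.000
→ C7H13Cl

C7H13Cl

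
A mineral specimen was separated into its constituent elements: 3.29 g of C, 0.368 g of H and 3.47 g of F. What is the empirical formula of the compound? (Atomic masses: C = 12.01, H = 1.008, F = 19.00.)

C3H4F2

C: 3.29 g ÷ 12.01 g/mol = 0.2739 mol
H: 0.368 g ÷ 1.008 g/mol = 0.3651 mol
F: 3.47 g ÷ 19.00 g/mol = 0.1826 mol
Divide by the smallest (0.1826 mol F): C 1.500, H 1.999, F 1.000
Scaling by 2: C 3.00, H 4.00, F 2.00 → C3H4F2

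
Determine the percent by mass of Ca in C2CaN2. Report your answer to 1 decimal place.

Molar mass = 2(12.01) + 1(40.08) + 2(14.01) = 92.120 g/mol
Mass of Ca per mole = 1 × 40.08 = 40.080 g
% Ca = 40.080 / 92.120 × 100 = 43.5%

43.5%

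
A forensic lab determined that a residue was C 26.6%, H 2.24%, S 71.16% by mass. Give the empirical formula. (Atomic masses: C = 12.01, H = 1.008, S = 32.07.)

Assume 100 g: 26.6 g C, 2.24 g H, 71.16 g S.
n(C) = 26.6/12.01 = 2.215, n(H) = 2.24/1.008 = 2.222, n(S) = 71.16/32.07 = 2.219
Divide by the smallest (2.215 mol C): C 1.000, H 1.003, S 1.002
Ratio ≈ 1:1:1, so the empirical formula is CHS

CHS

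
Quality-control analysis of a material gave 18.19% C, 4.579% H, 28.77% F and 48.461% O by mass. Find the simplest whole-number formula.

CH3FO2

Assume 100 g: 18.19 g C, 4.579 g H, 28.77 g F, 48.461 g O.
n(C) = 18.19/12.01 = 1.515, n(H) = 4.579/1.008 = 4.543, n(F) = 28.77/19.00 = 1.514, n(O) = 48.461/16.00 = 3.029
Divide by the smallest (1.514 mol F): C 1.000, H 3.000, F 1.000, O 2.000
→ CH3FO2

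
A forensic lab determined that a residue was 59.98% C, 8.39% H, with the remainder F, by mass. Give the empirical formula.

C3H5F

Assume 100 g: 59.98 g C, 8.39 g H, 31.63 g F.
Moles — C: 59.98 / 12.01 = 4.994 mol; H: 8.39 / 1.008 = 8.323 mol; F: 31.63 / 19.00 = 1.665 mol
Smallest is F at 1.665 mol; normalising gives C 3.000, H 5.000, F 1.000
≈ 3:5:1 → C3H5F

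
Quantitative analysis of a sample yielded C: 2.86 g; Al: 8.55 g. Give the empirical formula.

Moles — C: 2.86 / 12.01 = 0.2381 mol; Al: 8.55 / 26.98 = 0.3169 mol
Smallest is C at 0.2381 mol; normalising gives C 1.000, Al 1.331
Scaling by 3: C 3.00, Al 3.99 → C3Al4

C3Al4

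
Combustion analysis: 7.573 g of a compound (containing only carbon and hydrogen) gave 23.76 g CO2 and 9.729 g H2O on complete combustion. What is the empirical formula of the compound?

mol C = 23.76 / 44.01 = 0.5399; mass C = 0.5399 × 12.01 = 6.484 g
mol H = 2 × (9.729 / 18.02) = 1.080; mass H = 1.080 × 1.008 = 1.088 g
Ratios (÷ 0.5399): C 1.000, H 2.000
≈ 1:2 → CH2

CH2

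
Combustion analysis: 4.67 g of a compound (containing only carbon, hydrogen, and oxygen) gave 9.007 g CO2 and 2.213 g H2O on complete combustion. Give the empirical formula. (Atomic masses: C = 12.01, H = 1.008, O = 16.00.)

C5H6O3

mol C = 9.007 / 44.01 = 0.2047; mass C = 0.2047 × 12.01 = 2.458 g
mol H = 2 × (2.213 / 18.02) = 0.2456; mass H = 0.2456 × 1.008 = 0.2476 g
mass O = 4.67 − (2.706) = 1.964 g → mol O = 0.1228
Ratios (÷ 0.1228): C 1.667, H 2.000, O 1.000
×3: C 5.00, H 6.00, O 3.00 → C5H6O3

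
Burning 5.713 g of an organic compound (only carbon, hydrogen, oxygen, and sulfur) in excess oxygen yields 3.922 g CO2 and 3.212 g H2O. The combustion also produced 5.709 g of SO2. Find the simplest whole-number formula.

mol C = 3.922 / 44.01 = 0.08912; mass C = 0.08912 × 12.01 = 1.070 g
mol H = 2 × (3.212 / 18.02) = 0.3565; mass H = 0.3565 × 1.008 = 0.3593 g
mol S = 5.709 / 64.07 = 0.08911; mass S = 2.858 g
mass O = 5.713 − (4.287) = 1.426 g → mol O = 0.08911
Ratios (÷ 0.08911): C 1.000, H 4.001, O 1.000, S 1.000
≈ 1:4:1:1 → CH4OS

CH4OS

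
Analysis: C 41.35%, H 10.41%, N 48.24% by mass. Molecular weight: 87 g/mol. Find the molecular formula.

C3H9N3

Assume 100 g: 41.35 g C, 10.41 g H, 48.24 g N.
Moles — C: 41.35 / 12.01 = 3.443 mol; H: 10.41 / 1.008 = 10.33 mol; N: 48.24 / 14.01 = 3.443 mol
Ratios (÷ 3.443): C 1.000, H 3.000, N 1.000
≈ 1:3:1 → CH3N
Empirical-formula mass = 29.04 g/mol
n = 87 / 29.04 = 3.00 ≈ 3
Molecular formula = (CH3N)×3 = C3H9N3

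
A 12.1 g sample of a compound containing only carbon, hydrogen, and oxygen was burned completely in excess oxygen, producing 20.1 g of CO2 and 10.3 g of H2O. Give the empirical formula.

mol C = 20.1 / 44.01 = 0.4567; mass C = 0.4567 × 12.01 = 5.485 g
mol H = 2 × (10.3 / 18.02) = 1.143; mass H = 1.143 × 1.008 = 1.152 g
mass O = 12.1 − (6.637) = 5.463 g → mol O = 0.3414
Divide by the smallest (0.3414 mol O): C 1.338, H 3.348, O 1.000
Scaling by 3: C 4.01, H 10.05, O 3.00 → C4H10O3

C4H10O3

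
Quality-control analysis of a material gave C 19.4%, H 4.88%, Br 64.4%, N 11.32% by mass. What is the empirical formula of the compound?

Assume 100 g: 19.4 g C, 4.88 g H, 64.4 g Br, 11.32 g N.
Moles — C: 19.4 / 12.01 = 1.615 mol; H: 4.88 / 1.008 = 4.841 mol; Br: 64.4 / 79.90 = 0.806 mol; N: 11.32 / 14.01 = 0.808 mol
Divide by the smallest (0.806 mol Br): C 2.004, H 6.006, Br 1.000, N 1.002
≈ 2:6:1:1 → C2H6BrN

C2H6BrN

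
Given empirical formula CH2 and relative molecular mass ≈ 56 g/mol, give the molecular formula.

Empirical-formula mass = 14.03 g/mol
n = 56 / 14.03 = 3.99 ≈ 4
Molecular formula = (CH2)4 = C4H8

C4H8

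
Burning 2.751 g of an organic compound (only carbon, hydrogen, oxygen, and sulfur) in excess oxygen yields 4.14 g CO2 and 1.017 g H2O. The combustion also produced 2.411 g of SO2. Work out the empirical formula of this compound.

C5H6OS2

mol C = 4.14 / 44.01 = 0.09407; mass C = 0.09407 × 12.01 = 1.130 g
mol H = 2 × (1.017 / 18.02) = 0.1129; mass H = 0.1129 × 1.008 = 0.1138 g
mol S = 2.411 / 64.07 = 0.03763; mass S = 1.207 g
mass O = 2.751 − (2.450) = 0.3006 g → mol O = 0.01879
Ratios (÷ 0.01879): C 5.007, H 6.007, O 1.000, S 2.003
→ C5H6OS2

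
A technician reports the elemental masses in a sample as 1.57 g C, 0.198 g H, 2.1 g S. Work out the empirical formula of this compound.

n(C) = 1.57/12.01 = 0.1307, n(H) = 0.198/1.008 = 0.1964, n(S) = 2.1/32.07 = 0.06548
Divide by the smallest (0.06548 mol S): C 1.996, H 3.000, S 1.000
≈ 2:3:1 → C2H3S

C2H3S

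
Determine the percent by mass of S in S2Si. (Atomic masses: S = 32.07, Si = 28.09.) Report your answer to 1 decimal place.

69.5%

Molar mass = 2(32.07) + 1(28.09) = 92.230 g/mol
Mass of S per mole = 2 × 32.07 = 64.140 g
% S = 64.140 / 92.230 × 100 = 69.5%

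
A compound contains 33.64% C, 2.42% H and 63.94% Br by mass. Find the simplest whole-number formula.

C7H6Br2

Assume 100 g: 33.64 g C, 2.42 g H, 63.94 g Br.
n(C) = 33.64/12.01 = 2.801, n(H) = 2.42/1.008 = 2.401, n(Br) = 63.94/79.90 = 0.8003
Smallest is Br at 0.8003 mol; normalising gives C 3.500, H 3.000, Br 1.000
×2: C 7.00, H 6.00, Br 2.00 → C7H6Br2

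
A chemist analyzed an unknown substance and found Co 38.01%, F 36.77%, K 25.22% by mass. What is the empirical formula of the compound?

Assume 100 g: 38.01 g Co, 36.77 g F, 25.22 g K.
Moles — Co: 38.01 / 58.93 = 0.645 mol; F: 36.77 / 19.00 = 1.935 mol; K: 25.22 / 39.10 = 0.645 mol
Ratios (÷ 0.645): Co 1.000, F 3.000, K 1.000
Ratio ≈ 1:3:1, so the empirical formula is CoF3K

CoF3K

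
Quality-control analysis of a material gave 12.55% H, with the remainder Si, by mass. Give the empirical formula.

H4Si

Assume 100 g: 12.55 g H, 87.45 g Si.
n(H) = 12.55/1.008 = 12.45, n(Si) = 87.45/28.09 = 3.113
Divide by the smallest (3.113 mol Si): H 3.999, Si 1.000
Ratio ≈ 4:1, so the empirical formula is H4Si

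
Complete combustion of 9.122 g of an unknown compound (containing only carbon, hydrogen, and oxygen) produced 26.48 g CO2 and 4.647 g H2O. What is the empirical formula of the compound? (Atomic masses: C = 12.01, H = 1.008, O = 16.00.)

C7H6O

mol C = 26.48 / 44.01 = 0.6017; mass C = 0.6017 × 12.01 = 7.226 g
mol H = 2 × (4.647 / 18.02) = 0.5158; mass H = 0.5158 × 1.008 = 0.5199 g
mass O = 9.122 − (7.746) = 1.376 g → mol O = 0.08599
Smallest is O at 0.08599 mol; normalising gives C 6.997, H 5.998, O 1.000
Ratio ≈ 7:6:1, so the empirical formula is C7H6O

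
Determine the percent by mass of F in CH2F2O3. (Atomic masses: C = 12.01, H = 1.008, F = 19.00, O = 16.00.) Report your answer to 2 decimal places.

Molar mass = 1(12.01) + 2(1.008) + 2(19.00) + 3(16.00) = 100.026 g/mol
Mass of F per mole = 2 × 19.00 = 38.000 g
% F = 38.000 / 100.026 × 100 = 37.99%

37.99%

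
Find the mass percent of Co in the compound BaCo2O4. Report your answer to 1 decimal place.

Molar mass = 1(137.33) + 2(58.93) + 4(16.00) = 319.190 g/mol
Mass of Co per mole = 2 × 58.93 = 117.860 g
% Co = 117.860 / 319.190 × 100 = 36.9%

36.9%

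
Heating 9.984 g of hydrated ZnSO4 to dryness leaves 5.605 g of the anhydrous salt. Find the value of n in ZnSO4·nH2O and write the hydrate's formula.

Mass of water lost = 9.984 − 5.605 = 4.379 g → 4.379 / 18.02 = 0.243 mol H2O
Molar mass of ZnSO4 = 161.45 g/mol → mol ZnSO4 = 5.605 / 161.45 = 0.03472
n = 0.243 / 0.03472 = 7.00 ≈ 7 → ZnSO4·7H2O

ZnSO4·7H2O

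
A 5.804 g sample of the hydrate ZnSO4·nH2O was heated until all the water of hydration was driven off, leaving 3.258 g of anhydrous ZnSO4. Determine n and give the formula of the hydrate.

Mass of water lost = 5.804 − 3.258 = 2.546 g → 2.546 / 18.02 = 0.1413 mol H2O
Molar mass of ZnSO4 = 161.45 g/mol → mol ZnSO4 = 3.258 / 161.45 = 0.02018
n = 0.1413 / 0.02018 = 7.00 ≈ 7 → ZnSO4·7H2O

ZnSO4·7H2O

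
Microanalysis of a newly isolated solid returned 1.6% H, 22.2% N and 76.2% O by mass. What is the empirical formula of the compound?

HNO3

Assume 100 g: 1.6 g H, 22.2 g N, 76.2 g O.
H: 1.6 g ÷ 1.008 g/mol = 1.587 mol
N: 22.2 g ÷ 14.01 g/mol = 1.585 mol
O: 76.2 g ÷ 16.00 g/mol = 4.763 mol
Ratios (÷ 1.585): H 1.002, N 1.000, O 3.006
→ HNO3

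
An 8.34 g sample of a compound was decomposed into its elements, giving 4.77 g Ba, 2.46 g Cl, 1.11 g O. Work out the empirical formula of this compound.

BaCl2O2

Ba: 4.77 g ÷ 137.33 g/mol = 0.03473 mol
Cl: 2.46 g ÷ 35.45 g/mol = 0.06939 mol
O: 1.11 g ÷ 16.00 g/mol = 0.06938 mol
Smallest is Ba at 0.03473 mol; normalising gives Ba 1.000, Cl 1.998, O 1.997
Ratio ≈ 1:2:2, so the empirical formula is BaCl2O2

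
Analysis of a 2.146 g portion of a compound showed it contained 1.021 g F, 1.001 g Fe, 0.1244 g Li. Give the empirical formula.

F3FeLi

Moles — F: 1.021 / 19.00 = 0.05374 mol; Fe: 1.001 / 55.85 = 0.01792 mol; Li: 0.1244 / 6.94 = 0.01793 mol
Smallest is Fe at 0.01792 mol; normalising gives F 2.998, Fe 1.000, Li 1.000
→ F3FeLi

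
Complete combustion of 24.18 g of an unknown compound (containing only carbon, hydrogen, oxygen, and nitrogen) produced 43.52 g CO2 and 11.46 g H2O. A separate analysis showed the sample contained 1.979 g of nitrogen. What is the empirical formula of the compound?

mol C = 43.52 / 44.01 = 0.9889; mass C = 0.9889 × 12.01 = 11.88 g
mol H = 2 × (11.46 / 18.02) = 1.272; mass H = 1.272 × 1.008 = 1.282 g
mol N = 1.979 / 14.01 = 0.1413
mass O = 24.18 − (15.14) = 9.043 g → mol O = 0.5652
Ratios (÷ 0.1413): C 7.001, H 9.004, N 1.000, O 4.001
≈ 7:9:1:4 → C7H9NO4

C7H9NO4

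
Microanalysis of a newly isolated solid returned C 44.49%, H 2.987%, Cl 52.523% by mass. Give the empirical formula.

Assume 100 g: 44.49 g C, 2.987 g H, 52.523 g Cl.
n(C) = 44.49/12.01 = 3.704, n(H) = 2.987/1.008 = 2.963, n(Cl) = 52.523/35.45 = 1.482
Ratios (÷ 1.482): C 2.500, H 2.000, Cl 1.000
Scaling by 2: C 5.00, H 4.00, Cl 2.00 → C5H4Cl2

C5H4Cl2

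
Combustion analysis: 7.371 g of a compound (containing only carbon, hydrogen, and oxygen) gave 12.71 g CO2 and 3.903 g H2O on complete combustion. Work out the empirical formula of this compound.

mol C = 12.71 / 44.01 = 0.2888; mass C = 0.2888 × 12.01 = 3.468 g
mol H = 2 × (3.903 / 18.02) = 0.4332; mass H = 0.4332 × 1.008 = 0.4367 g
mass O = 7.371 − (3.905) = 3.466 g → mol O = 0.2166
Ratios (÷ 0.2166): C 1.333, H 2.000, O 1.000
×3: C 4.00, H 6.00, O 3.00 → C4H6O3

C4H6O3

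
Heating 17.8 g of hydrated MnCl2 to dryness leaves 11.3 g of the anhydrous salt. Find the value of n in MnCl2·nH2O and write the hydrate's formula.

MnCl2·4H2O

Mass of water lost = 17.8 − 11.3 = 6.5 g → 6.5 / 18.02 = 0.3607 mol H2O
Molar mass of MnCl2 = 125.84 g/mol → mol MnCl2 = 11.3 / 125.84 = 0.0898
n = 0.3607 / 0.0898 = 4.02 ≈ 4 → MnCl2·4H2O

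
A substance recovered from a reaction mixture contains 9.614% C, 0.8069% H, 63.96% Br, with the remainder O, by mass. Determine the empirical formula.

CHBrO2

Assume 100 g: 9.614 g C, 0.8069 g H, 63.96 g Br, 25.619 g O.
n(C) = 9.614/12.01 = 0.8005, n(H) = 0.8069/1.008 = 0.8005, n(Br) = 63.96/79.90 = 0.8005, n(O) = 25.619/16.00 = 1.601
Smallest is H at 0.8005 mol; normalising gives C 1.000, H 1.000, Br 1.000, O 2.000
≈ 1:1:1:2 → CHBrO2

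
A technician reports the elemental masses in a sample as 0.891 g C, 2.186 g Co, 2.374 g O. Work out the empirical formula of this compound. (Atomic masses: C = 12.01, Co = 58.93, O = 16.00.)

C2CoO4

n(C) = 0.891/12.01 = 0.07419, n(Co) = 2.186/58.93 = 0.03709, n(O) = 2.374/16.00 = 0.1484
Smallest is Co at 0.03709 mol; normalising gives C 2.000, Co 1.000, O 4.000
→ C2CoO4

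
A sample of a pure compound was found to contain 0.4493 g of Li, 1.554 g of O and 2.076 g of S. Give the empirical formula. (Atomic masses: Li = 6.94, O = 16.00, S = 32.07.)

n(Li) = 0.4493/6.94 = 0.06474, n(O) = 1.554/16.00 = 0.09713, n(S) = 2.076/32.07 = 0.06473
Smallest is S at 0.06473 mol; normalising gives Li 1.000, O 1.500, S 1.000
Multiply by 2: Li 2.00, O 3.00, S 2.00 → Li2O3S2

Li2O3S2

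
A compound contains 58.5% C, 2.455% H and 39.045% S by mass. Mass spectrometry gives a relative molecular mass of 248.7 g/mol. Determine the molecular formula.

Assume 100 g: 58.5 g C, 2.455 g H, 39.045 g S.
Moles — C: 58.5 / 12.01 = 4.871 mol; H: 2.455 / 1.008 = 2.436 mol; S: 39.045 / 32.07 = 1.217 mol
Ratios (÷ 1.217): C 4.001, H 2.000, S 1.000
Ratio ≈ 4:2:1, so the empirical formula is C4H2S
Empirical-formula mass = 82.13 g/mol
n = 248.7 / 82.13 = 3.03 ≈ 3
Molecular formula = (C4H2S)×3 = C12H6S3

C12H6S3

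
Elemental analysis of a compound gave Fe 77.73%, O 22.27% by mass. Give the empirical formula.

Assume 100 g: 77.73 g Fe, 22.27 g O.
Fe: 77.73 g ÷ 55.85 g/mol = 1.392 mol
O: 22.27 g ÷ 16.00 g/mol = 1.392 mol
Divide by the smallest (1.392 mol Fe): Fe 1.000, O 1.000
≈ 1:1 → FeO

FeO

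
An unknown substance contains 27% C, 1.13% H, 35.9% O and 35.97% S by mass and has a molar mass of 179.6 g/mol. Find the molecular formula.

Assume 100 g: 27 g C, 1.13 g H, 35.9 g O, 35.97 g S.
Moles — C: 27 / 12.01 = 2.248 mol; H: 1.13 / 1.008 = 1.121 mol; O: 35.9 / 16.00 = 2.244 mol; S: 35.97 / 32.07 = 1.122 mol
Ratios (÷ 1.121): C 2.005, H 1.000, O 2.002, S 1.001
Ratio ≈ 2:1:2:1, so the empirical formula is C2HO2S
Empirical-formula mass = 89.10 g/mol
n = 179.6 / 89.10 = 2.02 ≈ 2
Molecular formula = (C2HO2S)×2 = C4H2O4S2

C4H2O4S2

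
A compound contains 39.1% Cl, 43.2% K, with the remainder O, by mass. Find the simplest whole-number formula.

ClKO

Assume 100 g: 39.1 g Cl, 43.2 g K, 17.7 g O.
n(Cl) = 39.1/35.45 = 1.103, n(K) = 43.2/39.10 = 1.105, n(O) = 17.7/16.00 = 1.106
Divide by the smallest (1.103 mol Cl): Cl 1.000, K 1.002, O 1.003
→ ClKO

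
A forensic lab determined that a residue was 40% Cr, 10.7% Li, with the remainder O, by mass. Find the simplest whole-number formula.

Assume 100 g: 40 g Cr, 10.7 g Li, 49.3 g O.
Moles — Cr: 40 / 52.00 = 0.7692 mol; Li: 10.7 / 6.94 = 1.542 mol; O: 49.3 / 16.00 = 3.081 mol
Ratios (÷ 0.7692): Cr 1.000, Li 2.004, O 4.006
Ratio ≈ 1:2:4, so the empirical formula is CrLi2O4

CrLi2O4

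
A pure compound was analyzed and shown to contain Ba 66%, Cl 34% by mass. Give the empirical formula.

Assume 100 g: 66 g Ba, 34 g Cl.
Moles — Ba: 66 / 137.33 = 0.4806 mol; Cl: 34 / 35.45 = 0.9591 mol
Ratios (÷ 0.4806): Ba 1.000, Cl 1.996
Ratio ≈ 1:2, so the empirical formula is BaCl2

BaCl2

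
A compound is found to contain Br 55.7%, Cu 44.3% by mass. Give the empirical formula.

Assume 100 g: 55.7 g Br, 44.3 g Cu.
n(Br) = 55.7/79.90 = 0.6971, n(Cu) = 44.3/63.55 = 0.6971
Divide by the smallest (0.6971 mol Cu): Br 1.000, Cu 1.000
Ratio ≈ 1:1, so the empirical formula is BrCu

BrCu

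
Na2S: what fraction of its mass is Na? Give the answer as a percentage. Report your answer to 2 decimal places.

Molar mass = 2(22.99) + 1(32.07) = 78.050 g/mol
Mass of Na per mole = 2 × 22.99 = 45.980 g
% Na = 45.980 / 78.050 × 100 = 58.91%

58.91%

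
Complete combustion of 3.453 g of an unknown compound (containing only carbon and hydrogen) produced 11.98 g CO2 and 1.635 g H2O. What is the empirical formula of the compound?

mol C = 11.98 / 44.01 = 0.2722; mass C = 0.2722 × 12.01 = 3.269 g
mol H = 2 × (1.635 / 18.02) = 0.1815; mass H = 0.1815 × 1.008 = 0.1829 g
Divide by the smallest (0.1815 mol H): C 1.500, H 1.000
Multiply by 2: C 3.00, H 2.00 → C3H2

C3H2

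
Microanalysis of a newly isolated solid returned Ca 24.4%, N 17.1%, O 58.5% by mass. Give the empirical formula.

CaN2O6

Assume 100 g: 24.4 g Ca, 17.1 g N, 58.5 g O.
Ca: 24.4 g ÷ 40.08 g/mol = 0.6088 mol
N: 17.1 g ÷ 14.01 g/mol = 1.221 mol
O: 58.5 g ÷ 16.00 g/mol = 3.656 mol
Divide by the smallest (0.6088 mol Ca): Ca 1.000, N 2.005, O 6.006
Ratio ≈ 1:2:6, so the empirical formula is CaN2O6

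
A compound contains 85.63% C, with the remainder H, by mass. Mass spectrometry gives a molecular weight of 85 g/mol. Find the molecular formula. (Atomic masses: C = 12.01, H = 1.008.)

Assume 100 g: 85.63 g C, 14.37 g H.
C: 85.63 g ÷ 12.01 g/mol = 7.13 mol
H: 14.37 g ÷ 1.008 g/mol = 14.26 mol
Smallest is C at 7.13 mol; normalising gives C 1.000, H 1.999
Ratio ≈ 1:2, so the empirical formula is CH2
Empirical-formula mass = 14.03 g/mol
n = 85 / 14.03 = 6.06 ≈ 6
Molecular formula = (CH2)×6 = C6H12

C6H12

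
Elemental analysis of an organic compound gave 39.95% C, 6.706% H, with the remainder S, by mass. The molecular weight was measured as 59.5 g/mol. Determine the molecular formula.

C2H4S

Assume 100 g: 39.95 g C, 6.706 g H, 53.344 g S.
n(C) = 39.95/12.01 = 3.326, n(H) = 6.706/1.008 = 6.653, n(S) = 53.344/32.07 = 1.663
Smallest is S at 1.663 mol; normalising gives C 2.000, H 4.000, S 1.000
→ C2H4S
Empirical-formula mass = 60.12 g/mol
n = 59.5 / 60.12 = 0.99 ≈ 1
Molecular formula = empirical formula = C2H4S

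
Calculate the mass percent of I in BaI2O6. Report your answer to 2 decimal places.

Molar mass = 1(137.33) + 2(126.90) + 6(16.00) = 487.130 g/mol
Mass of I per mole = 2 × 126.90 = 253.800 g
% I = 253.800 / 487.130 × 100 = 52.10%

52.10%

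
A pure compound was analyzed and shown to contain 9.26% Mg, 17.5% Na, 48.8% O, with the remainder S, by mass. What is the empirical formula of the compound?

Assume 100 g: 9.26 g Mg, 17.5 g Na, 48.8 g O, 24.44 g S.
Mg: 9.26 g ÷ 24.31 g/mol = 0.3809 mol
Na: 17.5 g ÷ 22.99 g/mol = 0.7612 mol
O: 48.8 g ÷ 16.00 g/mol = 3.05 mol
S: 24.44 g ÷ 32.07 g/mol = 0.7621 mol
Smallest is Mg at 0.3809 mol; normalising gives Mg 1.000, Na 1.998, O 8.007, S 2.001
→ MgNa2O8S2

MgNa2O8S2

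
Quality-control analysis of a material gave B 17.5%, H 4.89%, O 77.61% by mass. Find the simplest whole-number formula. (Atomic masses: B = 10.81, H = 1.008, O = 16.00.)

Assume 100 g: 17.5 g B, 4.89 g H, 77.61 g O.
n(B) = 17.5/10.81 = 1.619, n(H) = 4.89/1.008 = 4.851, n(O) = 77.61/16.00 = 4.851
Ratios (÷ 1.619): B 1.000, H 2.997, O 2.996
Ratio ≈ 1:3:3, so the empirical formula is BH3O3

BH3O3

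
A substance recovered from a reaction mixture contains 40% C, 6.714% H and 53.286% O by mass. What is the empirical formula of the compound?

CH2O

Assume 100 g: 40 g C, 6.714 g H, 53.286 g O.
C: 40 g ÷ 12.01 g/mol = 3.331 mol
H: 6.714 g ÷ 1.008 g/mol = 6.661 mol
O: 53.286 g ÷ 16.00 g/mol = 3.33 mol
Ratios (÷ 3.33): C 1.000, H 2.000, O 1.000
→ CH2O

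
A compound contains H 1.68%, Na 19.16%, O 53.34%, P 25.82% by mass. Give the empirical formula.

H2NaO4P

Assume 100 g: 1.68 g H, 19.16 g Na, 53.34 g O, 25.82 g P.
H: 1.68 g ÷ 1.008 g/mol = 1.667 mol
Na: 19.16 g ÷ 22.99 g/mol = 0.8334 mol
O: 53.34 g ÷ 16.00 g/mol = 3.334 mol
P: 25.82 g ÷ 30.97 g/mol = 0.8337 mol
Smallest is Na at 0.8334 mol; normalising gives H 2.000, Na 1.000, O 4.000, P 1.000
≈ 2:1:4:1 → H2NaO4P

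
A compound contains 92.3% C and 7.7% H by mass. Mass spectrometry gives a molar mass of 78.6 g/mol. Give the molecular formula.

Assume 100 g: 92.3 g C, 7.7 g H.
C: 92.3 g ÷ 12.01 g/mol = 7.685 mol
H: 7.7 g ÷ 1.008 g/mol = 7.639 mol
Smallest is H at 7.639 mol; normalising gives C 1.006, H 1.000
≈ 1:1 → CH
Empirical-formula mass = 13.02 g/mol
n = 78.6 / 13.02 = 6.04 ≈ 6
Molecular formula = (CH)×6 = C6H6

C6H6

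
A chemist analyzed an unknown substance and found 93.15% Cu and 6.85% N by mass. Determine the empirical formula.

Cu3N

Assume 100 g: 93.15 g Cu, 6.85 g N.
n(Cu) = 93.15/63.55 = 1.466, n(N) = 6.85/14.01 = 0.4889
Smallest is N at 0.4889 mol; normalising gives Cu 2.998, N 1.000
≈ 3:1 → Cu3N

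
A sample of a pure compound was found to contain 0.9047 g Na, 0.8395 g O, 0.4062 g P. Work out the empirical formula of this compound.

Na: 0.9047 g ÷ 22.99 g/mol = 0.03935 mol
O: 0.8395 g ÷ 16.00 g/mol = 0.05247 mol
P: 0.4062 g ÷ 30.97 g/mol = 0.01312 mol
Smallest is P at 0.01312 mol; normalising gives Na 3.000, O 4.000, P 1.000
≈ 3:4:1 → Na3O4P

Na3O4P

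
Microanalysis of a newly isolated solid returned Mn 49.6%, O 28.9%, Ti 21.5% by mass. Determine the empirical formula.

Mn2O4Ti

Assume 100 g: 49.6 g Mn, 28.9 g O, 21.5 g Ti.
Mn: 49.6 g ÷ 54.94 g/mol = 0.9028 mol
O: 28.9 g ÷ 16.00 g/mol = 1.806 mol
Ti: 21.5 g ÷ 47.87 g/mol = 0.4491 mol
Ratios (÷ 0.4491): Mn 2.010, O 4.022, Ti 1.000
≈ 2:4:1 → Mn2O4Ti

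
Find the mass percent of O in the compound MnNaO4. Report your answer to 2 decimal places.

45.09%

Molar mass = 1(54.94) + 1(22.99) + 4(16.00) = 141.930 g/mol
Mass of O per mole = 4 × 16.00 = 64.000 g
% O = 64.000 / 141.930 × 100 = 45.09%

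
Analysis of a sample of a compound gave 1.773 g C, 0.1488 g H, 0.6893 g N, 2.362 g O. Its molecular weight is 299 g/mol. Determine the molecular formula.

C9H9N3O9

C: 1.773 g ÷ 12.01 g/mol = 0.1476 mol
H: 0.1488 g ÷ 1.008 g/mol = 0.1476 mol
N: 0.6893 g ÷ 14.01 g/mol = 0.0492 mol
O: 2.362 g ÷ 16.00 g/mol = 0.1476 mol
Divide by the smallest (0.0492 mol N): C 3.001, H 3.000, N 1.000, O 3.000
≈ 3:3:1:3 → C3H3NO3
Empirical-formula mass = 101.06 g/mol
n = 299 / 101.06 = 2.96 ≈ 3
Molecular formula = (C3H3NO3)×3 = C9H9N3O9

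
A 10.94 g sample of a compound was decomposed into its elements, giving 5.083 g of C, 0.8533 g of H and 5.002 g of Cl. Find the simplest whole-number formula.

n(C) = 5.083/12.01 = 0.4232, n(H) = 0.8533/1.008 = 0.8465, n(Cl) = 5.002/35.45 = 0.1411
Divide by the smallest (0.1411 mol Cl): C 3.000, H 5.999, Cl 1.000
Ratio ≈ 3:6:1, so the empirical formula is C3H6Cl

C3H6Cl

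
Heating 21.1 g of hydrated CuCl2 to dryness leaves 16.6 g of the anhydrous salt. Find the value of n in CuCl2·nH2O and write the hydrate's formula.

CuCl2·2H2O

Mass of water lost = 21.1 − 16.6 = 4.5 g → 4.5 / 18.02 = 0.2497 mol H2O
Molar mass of CuCl2 = 134.45 g/mol → mol CuCl2 = 16.6 / 134.45 = 0.1235
n = 0.2497 / 0.1235 = 2.02 ≈ 2 → CuCl2·2H2O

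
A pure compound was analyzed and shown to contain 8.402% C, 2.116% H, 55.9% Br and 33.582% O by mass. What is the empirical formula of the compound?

Assume 100 g: 8.402 g C, 2.116 g H, 55.9 g Br, 33.582 g O.
Moles — C: 8.402 / 12.01 = 0.6996 mol; H: 2.116 / 1.008 = 2.099 mol; Br: 55.9 / 79.90 = 0.6996 mol; O: 33.582 / 16.00 = 2.099 mol
Divide by the smallest (0.6996 mol C): C 1.000, H 3.001, Br 1.000, O 3.000
Ratio ≈ 1:3:1:3, so the empirical formula is CH3BrO3

CH3BrO3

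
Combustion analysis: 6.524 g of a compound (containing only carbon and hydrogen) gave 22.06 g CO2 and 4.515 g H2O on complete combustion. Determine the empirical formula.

mol C = 22.06 / 44.01 = 0.5012; mass C = 0.5012 × 12.01 = 6.020 g
mol H = 2 × (4.515 / 18.02) = 0.5011; mass H = 0.5011 × 1.008 = 0.5051 g
Ratios (÷ 0.5011): C 1.000, H 1.000
Ratio ≈ 1:1, so the empirical formula is CH

CH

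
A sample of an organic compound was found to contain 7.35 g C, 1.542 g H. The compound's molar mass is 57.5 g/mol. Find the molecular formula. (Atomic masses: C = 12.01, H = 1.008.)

C4H10

C: 7.35 g ÷ 12.01 g/mol = 0.612 mol
H: 1.542 g ÷ 1.008 g/mol = 1.53 mol
Divide by the smallest (0.612 mol C): C 1.000, H 2.500
Multiply by 2: C 2.00, H 5.00 → C2H5
Empirical-formula mass = 29.06 g/mol
n = 57.5 / 29.06 = 1.98 ≈ 2
Molecular formula = (C2H5)×2 = C4H10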